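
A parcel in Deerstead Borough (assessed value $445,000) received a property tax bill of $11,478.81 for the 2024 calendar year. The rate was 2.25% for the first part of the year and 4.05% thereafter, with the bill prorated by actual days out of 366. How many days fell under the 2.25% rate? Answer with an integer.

299 days

Let d = days at the first rate; then 366 − d days at the second rate.
$445,000 × [2.25%·d + 4.05%·(366−d)] / 366 = $11,478.81
Solving gives d = 299, so the new rate took effect on October 26, 2024.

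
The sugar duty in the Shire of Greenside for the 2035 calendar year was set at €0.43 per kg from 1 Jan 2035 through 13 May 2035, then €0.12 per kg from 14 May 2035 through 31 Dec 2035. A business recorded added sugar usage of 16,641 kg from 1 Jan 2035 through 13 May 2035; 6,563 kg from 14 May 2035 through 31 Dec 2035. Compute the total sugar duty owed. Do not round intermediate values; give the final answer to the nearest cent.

€7943.19

1 Jan – 13 May 2035: 16,641 kg at €0.43/kg → €7155.63
14 May – 31 Dec 2035: 6,563 kg at €0.12/kg → €787.56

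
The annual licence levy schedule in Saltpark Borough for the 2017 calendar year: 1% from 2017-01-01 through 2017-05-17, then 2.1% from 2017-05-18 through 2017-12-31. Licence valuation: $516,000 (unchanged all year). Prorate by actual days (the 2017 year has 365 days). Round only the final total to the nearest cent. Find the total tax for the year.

2017-01-01 to 2017-05-17: 137 days at 1% → $516,000 × 1% × 137/365 = $1,936.7671
2017-05-18 to 2017-12-31: 228 days at 2.1% → $516,000 × 2.1% × 228/365 = $6,768.7890
Total = $8,705.5562

$8,705.56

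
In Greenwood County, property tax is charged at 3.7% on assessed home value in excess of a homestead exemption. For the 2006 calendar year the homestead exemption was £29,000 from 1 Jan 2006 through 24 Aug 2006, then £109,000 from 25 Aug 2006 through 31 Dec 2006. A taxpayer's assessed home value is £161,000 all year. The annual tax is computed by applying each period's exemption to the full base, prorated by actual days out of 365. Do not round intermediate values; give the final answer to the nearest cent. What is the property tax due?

1 Jan – 24 Aug 2006: 236 days, exemption £29,000 → (£161,000 − £29,000) × 3.7% × 236/365 = £3,157.8740
25 Aug – 31 Dec 2006: 129 days, exemption £109,000 → (£161,000 − £109,000) × 3.7% × 129/365 = £679.9890
Total = £3,837.8630

£3,837.86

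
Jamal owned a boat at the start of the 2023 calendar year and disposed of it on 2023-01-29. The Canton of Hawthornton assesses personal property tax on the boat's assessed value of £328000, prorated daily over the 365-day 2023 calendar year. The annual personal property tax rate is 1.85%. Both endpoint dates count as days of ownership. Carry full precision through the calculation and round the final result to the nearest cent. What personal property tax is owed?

£482.12

Days held (2023-01-01 to 2023-01-29): 29 out of 365
Tax = £328000 × 1.85% × 29/365 = £482.1151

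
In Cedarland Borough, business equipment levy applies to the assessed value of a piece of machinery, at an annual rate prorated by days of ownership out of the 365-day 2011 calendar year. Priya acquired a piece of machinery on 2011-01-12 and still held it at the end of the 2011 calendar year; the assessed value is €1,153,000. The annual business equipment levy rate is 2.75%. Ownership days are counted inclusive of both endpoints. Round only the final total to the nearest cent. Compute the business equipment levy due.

Days held (2011-01-12 to 2011-12-31): 354 out of 365
Tax = €1,153,000 × 2.75% × 354/365 = €30,751.9315

€30,751.93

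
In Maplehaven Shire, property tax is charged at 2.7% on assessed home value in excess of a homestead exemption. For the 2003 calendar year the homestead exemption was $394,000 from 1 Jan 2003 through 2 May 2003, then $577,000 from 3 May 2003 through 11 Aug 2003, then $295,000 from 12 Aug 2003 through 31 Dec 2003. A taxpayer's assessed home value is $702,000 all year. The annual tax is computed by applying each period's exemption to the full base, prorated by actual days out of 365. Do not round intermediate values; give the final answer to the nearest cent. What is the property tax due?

1 Jan – 2 May 2003: 122 days, exemption $394,000 → ($702,000 − $394,000) × 2.7% × 122/365 = $2,779.5945
3 May – 11 Aug 2003: 101 days, exemption $577,000 → ($702,000 − $577,000) × 2.7% × 101/365 = $933.9041
12 Aug – 31 Dec 2003: 142 days, exemption $295,000 → ($702,000 − $295,000) × 2.7% × 142/365 = $4,275.1726
Total = $7,988.6712

$7,988.67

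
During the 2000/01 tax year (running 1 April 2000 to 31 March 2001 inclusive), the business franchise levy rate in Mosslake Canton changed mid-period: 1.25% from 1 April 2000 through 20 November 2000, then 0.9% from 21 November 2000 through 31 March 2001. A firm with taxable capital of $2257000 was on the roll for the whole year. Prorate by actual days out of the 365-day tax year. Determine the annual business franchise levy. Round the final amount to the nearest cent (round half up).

1 April – 20 November 2000: 234 days at 1.25% → $2257000 × 1.25% × 234/365 = $18086.9178
21 November 2000 – 31 March 2001: 131 days at 0.9% → $2257000 × 0.9% × 131/365 = $7290.4192
Total = $25377.3370

$25377.34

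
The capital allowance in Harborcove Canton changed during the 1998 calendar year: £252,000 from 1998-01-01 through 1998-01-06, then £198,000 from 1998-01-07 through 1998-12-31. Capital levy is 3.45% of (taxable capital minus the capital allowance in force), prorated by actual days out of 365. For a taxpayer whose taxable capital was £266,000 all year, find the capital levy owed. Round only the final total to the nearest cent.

£2,315.38

1998-01-01 to 1998-01-06: 6 days, exemption £252,000 → (£266,000 − £252,000) × 3.45% × 6/365 = £7.9397
1998-01-07 to 1998-12-31: 359 days, exemption £198,000 → (£266,000 − £198,000) × 3.45% × 359/365 = £2,307.4356
Total = £2,315.3753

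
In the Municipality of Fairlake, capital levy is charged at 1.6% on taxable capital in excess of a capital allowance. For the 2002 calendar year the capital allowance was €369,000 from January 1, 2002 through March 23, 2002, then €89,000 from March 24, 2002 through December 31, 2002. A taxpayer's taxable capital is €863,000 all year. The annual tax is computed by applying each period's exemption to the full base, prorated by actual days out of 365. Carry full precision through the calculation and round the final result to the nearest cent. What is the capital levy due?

January 1 – March 23, 2002: 82 days, exemption €369,000 → (€863,000 − €369,000) × 1.6% × 82/365 = €1,775.6932
March 24 – December 31, 2002: 283 days, exemption €89,000 → (€863,000 − €89,000) × 1.6% × 283/365 = €9,601.8411
Total = €11,377.5342

€11,377.53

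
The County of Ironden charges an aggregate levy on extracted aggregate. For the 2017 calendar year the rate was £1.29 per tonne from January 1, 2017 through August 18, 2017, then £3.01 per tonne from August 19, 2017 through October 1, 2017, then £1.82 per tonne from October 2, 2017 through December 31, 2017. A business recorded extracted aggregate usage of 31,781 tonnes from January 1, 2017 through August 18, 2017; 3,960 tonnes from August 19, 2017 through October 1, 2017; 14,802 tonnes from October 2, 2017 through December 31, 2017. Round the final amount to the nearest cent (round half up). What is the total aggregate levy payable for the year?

£79,856.73

January 1 – August 18, 2017: 31,781 tonnes at £1.29/tonne → £40,997.49
August 19 – October 1, 2017: 3,960 tonnes at £3.01/tonne → £11,919.60
October 2 – December 31, 2017: 14,802 tonnes at £1.82/tonne → £26,939.64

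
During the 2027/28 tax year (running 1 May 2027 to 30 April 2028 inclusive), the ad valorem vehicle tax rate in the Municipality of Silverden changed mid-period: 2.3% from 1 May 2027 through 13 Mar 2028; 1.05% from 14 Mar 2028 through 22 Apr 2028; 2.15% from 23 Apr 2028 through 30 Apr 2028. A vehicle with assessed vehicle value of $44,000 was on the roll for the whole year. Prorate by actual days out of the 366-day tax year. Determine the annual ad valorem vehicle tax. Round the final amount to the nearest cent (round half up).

$950.45

1 May 2027 – 13 Mar 2028: 318 days at 2.3% → $44,000 × 2.3% × 318/366 = $879.2787
14 Mar – 22 Apr 2028: 40 days at 1.05% → $44,000 × 1.05% × 40/366 = $50.4918
23 Apr – 30 Apr 2028: 8 days at 2.15% → $44,000 × 2.15% × 8/366 = $20.6776
Total = $950.4481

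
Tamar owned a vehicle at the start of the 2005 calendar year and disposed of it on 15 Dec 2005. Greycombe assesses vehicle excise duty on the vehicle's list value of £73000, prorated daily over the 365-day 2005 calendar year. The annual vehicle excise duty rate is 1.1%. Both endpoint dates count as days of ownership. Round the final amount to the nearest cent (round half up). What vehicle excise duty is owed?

£767.80

Days held (1 Jan – 15 Dec 2005): 349 out of 365
Tax = £73000 × 1.1% × 349/365 = £767.8000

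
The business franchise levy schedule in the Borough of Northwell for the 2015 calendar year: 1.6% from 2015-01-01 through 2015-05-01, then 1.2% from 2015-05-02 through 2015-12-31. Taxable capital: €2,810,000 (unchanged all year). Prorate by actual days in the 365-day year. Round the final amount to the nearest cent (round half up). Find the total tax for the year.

2015-01-01 to 2015-05-01: 121 days at 1.6% → €2,810,000 × 1.6% × 121/365 = €14,904.5479
2015-05-02 to 2015-12-31: 244 days at 1.2% → €2,810,000 × 1.2% × 244/365 = €22,541.5890
Total = €37,446.1370

€37,446.14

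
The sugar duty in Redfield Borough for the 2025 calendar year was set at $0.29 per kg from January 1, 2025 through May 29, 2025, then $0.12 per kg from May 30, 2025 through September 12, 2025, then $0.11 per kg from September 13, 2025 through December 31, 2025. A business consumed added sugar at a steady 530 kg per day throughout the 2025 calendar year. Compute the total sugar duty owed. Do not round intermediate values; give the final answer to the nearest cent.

January 1 – May 29, 2025: 149 days × 530 kg/day = 78,970 kg at $0.29/kg → $22901.30
May 30 – September 12, 2025: 106 days × 530 kg/day = 56,180 kg at $0.12/kg → $6741.60
September 13 – December 31, 2025: 110 days × 530 kg/day = 58,300 kg at $0.11/kg → $6413.00

$36055.90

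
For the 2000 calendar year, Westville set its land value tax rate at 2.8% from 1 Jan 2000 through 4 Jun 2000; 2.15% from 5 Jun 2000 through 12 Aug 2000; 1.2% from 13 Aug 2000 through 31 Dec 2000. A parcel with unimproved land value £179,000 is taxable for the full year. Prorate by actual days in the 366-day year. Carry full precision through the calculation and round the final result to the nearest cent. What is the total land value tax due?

£3,689.31

1 Jan – 4 Jun 2000: 156 days at 2.8% → £179,000 × 2.8% × 156/366 = £2,136.2623
5 Jun – 12 Aug 2000: 69 days at 2.15% → £179,000 × 2.15% × 69/366 = £725.5369
13 Aug – 31 Dec 2000: 141 days at 1.2% → £179,000 × 1.2% × 141/366 = £827.5082
Total = £3,689.3074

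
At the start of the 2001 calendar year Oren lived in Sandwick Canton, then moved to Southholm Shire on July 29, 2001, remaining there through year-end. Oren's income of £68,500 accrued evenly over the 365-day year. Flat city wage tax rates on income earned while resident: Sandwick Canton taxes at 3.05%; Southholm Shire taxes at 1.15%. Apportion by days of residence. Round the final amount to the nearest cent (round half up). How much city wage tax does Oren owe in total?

Sandwick Canton, January 1 – July 28, 2001: 209 days → £68,500 × 3.05% × 209/365 = £1,196.3103
Southholm Shire, July 29 – December 31, 2001: 156 days → £68,500 × 1.15% × 156/365 = £336.6822
Total = £1,532.9925

£1,532.99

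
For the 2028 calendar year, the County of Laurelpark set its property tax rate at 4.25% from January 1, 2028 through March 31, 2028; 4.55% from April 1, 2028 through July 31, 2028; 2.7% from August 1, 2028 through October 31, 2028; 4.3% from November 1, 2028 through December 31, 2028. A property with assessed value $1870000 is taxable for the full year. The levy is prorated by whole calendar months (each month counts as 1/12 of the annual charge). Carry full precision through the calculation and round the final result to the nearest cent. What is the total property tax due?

$74254.58

January 1 – March 31, 2028: 3 months at 4.25% → $1870000 × 4.25% × 3/12 = $19868.7500
April 1 – July 31, 2028: 4 months at 4.55% → $1870000 × 4.55% × 4/12 = $28361.6667
August 1 – October 31, 2028: 3 months at 2.7% → $1870000 × 2.7% × 3/12 = $12622.5000
November 1 – December 31, 2028: 2 months at 4.3% → $1870000 × 4.3% × 2/12 = $13401.6667
Total = $74254.5833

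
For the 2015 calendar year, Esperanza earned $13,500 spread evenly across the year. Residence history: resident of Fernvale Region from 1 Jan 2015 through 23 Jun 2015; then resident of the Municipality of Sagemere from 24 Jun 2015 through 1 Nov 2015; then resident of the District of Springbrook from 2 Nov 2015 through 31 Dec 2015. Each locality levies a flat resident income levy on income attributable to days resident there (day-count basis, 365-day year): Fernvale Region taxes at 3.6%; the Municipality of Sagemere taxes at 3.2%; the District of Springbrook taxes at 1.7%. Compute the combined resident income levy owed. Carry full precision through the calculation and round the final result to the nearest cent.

$424.45

Fernvale Region, 1 Jan – 23 Jun 2015: 174 days → $13,500 × 3.6% × 174/365 = $231.6822
The Municipality of Sagemere, 24 Jun – 1 Nov 2015: 131 days → $13,500 × 3.2% × 131/365 = $155.0466
The District of Springbrook, 2 Nov – 31 Dec 2015: 60 days → $13,500 × 1.7% × 60/365 = $37.7260
Total = $424.4548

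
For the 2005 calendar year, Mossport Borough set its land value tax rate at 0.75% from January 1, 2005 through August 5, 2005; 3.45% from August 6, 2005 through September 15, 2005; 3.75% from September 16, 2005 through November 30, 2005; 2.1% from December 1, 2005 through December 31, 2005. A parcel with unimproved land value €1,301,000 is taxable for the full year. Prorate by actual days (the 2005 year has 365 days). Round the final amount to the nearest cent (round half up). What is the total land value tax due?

€23,321.76

January 1 – August 5, 2005: 217 days at 0.75% → €1,301,000 × 0.75% × 217/365 = €5,801.0342
August 6 – September 15, 2005: 41 days at 3.45% → €1,301,000 × 3.45% × 41/365 = €5,041.8205
September 16 – November 30, 2005: 76 days at 3.75% → €1,301,000 × 3.75% × 76/365 = €10,158.4932
December 1 – December 31, 2005: 31 days at 2.1% → €1,301,000 × 2.1% × 31/365 = €2,320.4137
Total = €23,321.7616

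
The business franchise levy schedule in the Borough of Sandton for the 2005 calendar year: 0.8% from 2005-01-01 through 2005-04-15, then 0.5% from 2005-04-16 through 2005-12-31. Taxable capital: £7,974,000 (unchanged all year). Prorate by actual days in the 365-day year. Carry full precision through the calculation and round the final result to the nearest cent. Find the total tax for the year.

2005-01-01 to 2005-04-15: 105 days at 0.8% → £7,974,000 × 0.8% × 105/365 = £18,351.1233
2005-04-16 to 2005-12-31: 260 days at 0.5% → £7,974,000 × 0.5% × 260/365 = £28,400.5479
Total = £46,751.6712

£46,751.67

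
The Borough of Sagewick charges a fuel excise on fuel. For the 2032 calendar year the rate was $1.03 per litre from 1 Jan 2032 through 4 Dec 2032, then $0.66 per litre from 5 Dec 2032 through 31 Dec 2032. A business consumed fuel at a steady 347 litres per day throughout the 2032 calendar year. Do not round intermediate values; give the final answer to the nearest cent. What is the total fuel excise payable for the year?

$127,345.53

1 Jan – 4 Dec 2032: 339 days × 347 litres/day = 117,633 litres at $1.03/litre → $121,161.99
5 Dec – 31 Dec 2032: 27 days × 347 litres/day = 9,369 litres at $0.66/litre → $6,183.54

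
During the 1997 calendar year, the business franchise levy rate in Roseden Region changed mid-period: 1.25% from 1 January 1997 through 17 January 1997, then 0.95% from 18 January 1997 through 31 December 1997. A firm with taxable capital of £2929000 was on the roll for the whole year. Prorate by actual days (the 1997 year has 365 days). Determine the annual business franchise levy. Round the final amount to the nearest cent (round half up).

£28234.76

1 January – 17 January 1997: 17 days at 1.25% → £2929000 × 1.25% × 17/365 = £1705.2397
18 January – 31 December 1997: 348 days at 0.95% → £2929000 × 0.95% × 348/365 = £26529.5178
Total = £28234.7575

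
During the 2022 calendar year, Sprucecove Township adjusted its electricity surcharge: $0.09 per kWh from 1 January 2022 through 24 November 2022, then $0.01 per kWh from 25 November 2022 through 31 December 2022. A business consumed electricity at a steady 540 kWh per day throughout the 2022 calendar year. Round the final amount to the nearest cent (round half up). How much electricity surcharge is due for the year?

$16,140.60

1 January – 24 November 2022: 328 days × 540 kWh/day = 177,120 kWh at $0.09/kWh → $15,940.80
25 November – 31 December 2022: 37 days × 540 kWh/day = 19,980 kWh at $0.01/kWh → $199.80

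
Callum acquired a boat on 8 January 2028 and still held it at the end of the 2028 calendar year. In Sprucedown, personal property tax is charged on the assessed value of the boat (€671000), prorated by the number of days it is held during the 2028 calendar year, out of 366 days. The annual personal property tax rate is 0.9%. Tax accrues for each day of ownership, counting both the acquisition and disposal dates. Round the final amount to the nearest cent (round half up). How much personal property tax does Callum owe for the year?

Days held (8 January – 31 December 2028): 359 out of 366
Tax = €671000 × 0.9% × 359/366 = €5923.5000

€5923.50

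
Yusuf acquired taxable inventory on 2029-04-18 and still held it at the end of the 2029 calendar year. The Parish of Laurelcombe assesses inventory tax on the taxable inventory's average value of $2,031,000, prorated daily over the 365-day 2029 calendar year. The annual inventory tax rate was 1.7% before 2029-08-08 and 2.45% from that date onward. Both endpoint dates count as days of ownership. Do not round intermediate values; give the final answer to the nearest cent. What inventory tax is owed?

$30,498.39

2029-04-18 to 2029-08-07: 112 days at 1.7% → $2,031,000 × 1.7% × 112/365 = $10,594.5863
2029-08-08 to 2029-12-31: 146 days at 2.45% → $2,031,000 × 2.45% × 146/365 = $19,903.8000
Total = $30,498.3863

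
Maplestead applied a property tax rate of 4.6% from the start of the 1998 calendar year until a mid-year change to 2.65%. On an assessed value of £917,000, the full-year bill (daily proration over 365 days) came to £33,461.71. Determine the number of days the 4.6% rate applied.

Let d = days at the first rate; then 365 − d days at the second rate.
£917,000 × [4.6%·d + 2.65%·(365−d)] / 365 = £33,461.71
Solving gives d = 187, so the new rate took effect on July 7, 1998.

187 days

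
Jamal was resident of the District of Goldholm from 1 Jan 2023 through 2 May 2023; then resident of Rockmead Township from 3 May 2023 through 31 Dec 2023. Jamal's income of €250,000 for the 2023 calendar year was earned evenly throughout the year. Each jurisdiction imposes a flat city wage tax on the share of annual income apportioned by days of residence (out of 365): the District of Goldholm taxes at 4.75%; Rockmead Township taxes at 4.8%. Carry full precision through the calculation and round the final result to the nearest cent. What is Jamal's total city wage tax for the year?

The District of Goldholm, 1 Jan – 2 May 2023: 122 days → €250,000 × 4.75% × 122/365 = €3,969.1781
Rockmead Township, 3 May – 31 Dec 2023: 243 days → €250,000 × 4.8% × 243/365 = €7,989.0411
Total = €11,958.2192

€11,958.22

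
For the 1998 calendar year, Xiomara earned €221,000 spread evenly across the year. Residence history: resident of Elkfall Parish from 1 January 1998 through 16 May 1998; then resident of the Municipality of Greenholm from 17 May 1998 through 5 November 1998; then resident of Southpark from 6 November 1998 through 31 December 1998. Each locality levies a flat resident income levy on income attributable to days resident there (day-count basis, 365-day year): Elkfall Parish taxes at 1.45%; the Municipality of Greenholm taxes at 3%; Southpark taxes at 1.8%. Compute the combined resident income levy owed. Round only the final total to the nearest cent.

Elkfall Parish, 1 January – 16 May 1998: 136 days → €221,000 × 1.45% × 136/365 = €1,194.0055
The Municipality of Greenholm, 17 May – 5 November 1998: 173 days → €221,000 × 3% × 173/365 = €3,142.4384
Southpark, 6 November – 31 December 1998: 56 days → €221,000 × 1.8% × 56/365 = €610.3233
Total = €4,946.7671

€4,946.77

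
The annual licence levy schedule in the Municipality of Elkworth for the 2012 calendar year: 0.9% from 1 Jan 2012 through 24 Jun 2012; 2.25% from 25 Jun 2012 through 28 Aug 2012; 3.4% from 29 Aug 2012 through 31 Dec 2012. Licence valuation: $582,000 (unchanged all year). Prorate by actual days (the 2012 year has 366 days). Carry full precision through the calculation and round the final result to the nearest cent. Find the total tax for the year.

1 Jan – 24 Jun 2012: 176 days at 0.9% → $582,000 × 0.9% × 176/366 = $2,518.8197
25 Jun – 28 Aug 2012: 65 days at 2.25% → $582,000 × 2.25% × 65/366 = $2,325.6148
29 Aug – 31 Dec 2012: 125 days at 3.4% → $582,000 × 3.4% × 125/366 = $6,758.1967
Total = $11,602.6311

$11,602.63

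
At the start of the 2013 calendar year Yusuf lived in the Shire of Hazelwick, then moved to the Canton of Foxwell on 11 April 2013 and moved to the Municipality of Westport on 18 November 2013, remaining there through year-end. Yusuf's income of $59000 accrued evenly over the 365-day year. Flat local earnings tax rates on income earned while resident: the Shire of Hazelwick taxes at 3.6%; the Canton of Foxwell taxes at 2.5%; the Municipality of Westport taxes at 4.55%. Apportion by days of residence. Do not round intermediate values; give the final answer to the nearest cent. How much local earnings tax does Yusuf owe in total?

The Shire of Hazelwick, 1 January – 10 April 2013: 100 days → $59000 × 3.6% × 100/365 = $581.9178
The Canton of Foxwell, 11 April – 17 November 2013: 221 days → $59000 × 2.5% × 221/365 = $893.0822
The Municipality of Westport, 18 November – 31 December 2013: 44 days → $59000 × 4.55% × 44/365 = $323.6110
Total = $1798.6110

$1798.61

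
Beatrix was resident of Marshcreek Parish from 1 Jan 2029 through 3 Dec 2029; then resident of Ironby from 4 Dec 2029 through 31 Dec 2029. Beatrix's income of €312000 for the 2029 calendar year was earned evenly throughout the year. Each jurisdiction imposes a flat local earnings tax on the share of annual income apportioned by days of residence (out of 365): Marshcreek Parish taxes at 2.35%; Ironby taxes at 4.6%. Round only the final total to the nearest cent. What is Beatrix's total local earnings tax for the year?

Marshcreek Parish, 1 Jan – 3 Dec 2029: 337 days → €312000 × 2.35% × 337/365 = €6769.5452
Ironby, 4 Dec – 31 Dec 2029: 28 days → €312000 × 4.6% × 28/365 = €1100.9753
Total = €7870.5205

€7870.52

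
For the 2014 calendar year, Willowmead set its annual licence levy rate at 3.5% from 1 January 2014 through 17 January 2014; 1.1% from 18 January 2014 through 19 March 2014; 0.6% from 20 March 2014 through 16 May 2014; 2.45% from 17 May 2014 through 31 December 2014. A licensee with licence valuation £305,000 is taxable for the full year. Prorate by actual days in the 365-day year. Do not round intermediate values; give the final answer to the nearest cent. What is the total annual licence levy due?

£6,036.91

1 January – 17 January 2014: 17 days at 3.5% → £305,000 × 3.5% × 17/365 = £497.1918
18 January – 19 March 2014: 61 days at 1.1% → £305,000 × 1.1% × 61/365 = £560.6986
20 March – 16 May 2014: 58 days at 0.6% → £305,000 × 0.6% × 58/365 = £290.7945
17 May – 31 December 2014: 229 days at 2.45% → £305,000 × 2.45% × 229/365 = £4,688.2260
Total = £6,036.9110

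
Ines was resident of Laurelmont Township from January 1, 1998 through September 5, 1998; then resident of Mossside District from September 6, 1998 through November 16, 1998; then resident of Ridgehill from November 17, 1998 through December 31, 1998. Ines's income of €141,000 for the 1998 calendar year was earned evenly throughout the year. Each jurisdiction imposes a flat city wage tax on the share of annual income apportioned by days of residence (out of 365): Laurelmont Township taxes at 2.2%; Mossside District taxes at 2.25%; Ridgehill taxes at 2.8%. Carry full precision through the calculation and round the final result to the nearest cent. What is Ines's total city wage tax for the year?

€3,220.21

Laurelmont Township, January 1 – September 5, 1998: 248 days → €141,000 × 2.2% × 248/365 = €2,107.6603
Mossside District, September 6 – November 16, 1998: 72 days → €141,000 × 2.25% × 72/365 = €625.8082
Ridgehill, November 17 – December 31, 1998: 45 days → €141,000 × 2.8% × 45/365 = €486.7397
Total = €3,220.2082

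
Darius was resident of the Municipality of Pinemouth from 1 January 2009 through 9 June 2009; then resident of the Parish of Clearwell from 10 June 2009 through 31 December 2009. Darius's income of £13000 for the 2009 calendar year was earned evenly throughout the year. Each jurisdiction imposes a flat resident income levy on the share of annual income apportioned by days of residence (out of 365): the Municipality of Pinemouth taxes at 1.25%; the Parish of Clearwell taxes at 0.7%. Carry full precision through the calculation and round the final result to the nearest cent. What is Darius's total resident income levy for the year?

£122.34

The Municipality of Pinemouth, 1 January – 9 June 2009: 160 days → £13000 × 1.25% × 160/365 = £71.2329
The Parish of Clearwell, 10 June – 31 December 2009: 205 days → £13000 × 0.7% × 205/365 = £51.1096
Total = £122.3425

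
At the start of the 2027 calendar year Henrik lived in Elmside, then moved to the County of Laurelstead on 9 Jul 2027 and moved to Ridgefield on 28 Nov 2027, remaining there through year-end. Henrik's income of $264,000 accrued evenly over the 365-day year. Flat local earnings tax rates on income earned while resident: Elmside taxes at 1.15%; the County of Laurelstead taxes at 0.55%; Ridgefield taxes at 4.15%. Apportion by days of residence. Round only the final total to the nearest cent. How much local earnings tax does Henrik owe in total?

$3,157.51

Elmside, 1 Jan – 8 Jul 2027: 189 days → $264,000 × 1.15% × 189/365 = $1,572.0658
The County of Laurelstead, 9 Jul – 27 Nov 2027: 142 days → $264,000 × 0.55% × 142/365 = $564.8877
Ridgefield, 28 Nov – 31 Dec 2027: 34 days → $264,000 × 4.15% × 34/365 = $1,020.5589
Total = $3,157.5123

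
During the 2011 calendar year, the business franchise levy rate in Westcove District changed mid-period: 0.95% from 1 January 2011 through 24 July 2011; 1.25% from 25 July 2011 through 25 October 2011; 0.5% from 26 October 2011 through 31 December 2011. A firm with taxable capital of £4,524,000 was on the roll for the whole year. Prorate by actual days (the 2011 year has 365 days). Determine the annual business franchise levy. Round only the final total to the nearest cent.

1 January – 24 July 2011: 205 days at 0.95% → £4,524,000 × 0.95% × 205/365 = £24,138.3288
25 July – 25 October 2011: 93 days at 1.25% → £4,524,000 × 1.25% × 93/365 = £14,408.6301
26 October – 31 December 2011: 67 days at 0.5% → £4,524,000 × 0.5% × 67/365 = £4,152.1644
Total = £42,699.1233

£42,699.12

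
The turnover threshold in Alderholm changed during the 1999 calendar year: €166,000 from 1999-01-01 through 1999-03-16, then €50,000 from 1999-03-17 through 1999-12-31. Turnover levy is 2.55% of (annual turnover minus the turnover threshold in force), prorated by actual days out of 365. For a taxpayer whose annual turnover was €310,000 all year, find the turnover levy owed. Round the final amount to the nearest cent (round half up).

1999-01-01 to 1999-03-16: 75 days, exemption €166,000 → (€310,000 − €166,000) × 2.55% × 75/365 = €754.5205
1999-03-17 to 1999-12-31: 290 days, exemption €50,000 → (€310,000 − €50,000) × 2.55% × 290/365 = €5,267.6712
Total = €6,022.1918

€6,022.19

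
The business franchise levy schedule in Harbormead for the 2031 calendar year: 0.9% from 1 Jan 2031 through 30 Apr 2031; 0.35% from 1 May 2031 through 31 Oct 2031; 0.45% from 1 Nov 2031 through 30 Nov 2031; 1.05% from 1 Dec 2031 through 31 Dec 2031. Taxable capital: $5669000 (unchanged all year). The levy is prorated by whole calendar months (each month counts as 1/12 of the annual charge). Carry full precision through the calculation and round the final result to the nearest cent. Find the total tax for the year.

$34014.00

1 Jan – 30 Apr 2031: 4 months at 0.9% → $5669000 × 0.9% × 4/12 = $17007.0000
1 May – 31 Oct 2031: 6 months at 0.35% → $5669000 × 0.35% × 6/12 = $9920.7500
1 Nov – 30 Nov 2031: 1 month at 0.45% → $5669000 × 0.45% × 1/12 = $2125.8750
1 Dec – 31 Dec 2031: 1 month at 1.05% → $5669000 × 1.05% × 1/12 = $4960.3750
Total = $34014.0000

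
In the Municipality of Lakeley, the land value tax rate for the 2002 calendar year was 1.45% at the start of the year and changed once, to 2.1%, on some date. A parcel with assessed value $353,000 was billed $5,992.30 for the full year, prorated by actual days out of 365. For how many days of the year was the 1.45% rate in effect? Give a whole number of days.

226 days

Let d = days at the first rate; then 365 − d days at the second rate.
$353,000 × [1.45%·d + 2.1%·(365−d)] / 365 = $5,992.30
Solving gives d = 226, so the new rate took effect on 15 August 2002.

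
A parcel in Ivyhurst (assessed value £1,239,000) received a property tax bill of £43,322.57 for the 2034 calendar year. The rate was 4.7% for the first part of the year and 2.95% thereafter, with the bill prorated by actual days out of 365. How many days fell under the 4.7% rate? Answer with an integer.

Let d = days at the first rate; then 365 − d days at the second rate.
£1,239,000 × [4.7%·d + 2.95%·(365−d)] / 365 = £43,322.57
Solving gives d = 114, so the new rate took effect on 25 Apr 2034.

114 days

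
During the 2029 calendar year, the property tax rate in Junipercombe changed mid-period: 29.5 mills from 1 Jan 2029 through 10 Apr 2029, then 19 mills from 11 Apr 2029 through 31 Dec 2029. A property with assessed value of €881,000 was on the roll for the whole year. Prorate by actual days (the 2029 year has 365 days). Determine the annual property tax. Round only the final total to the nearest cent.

€19,273.38

1 Jan – 10 Apr 2029: 100 days at 29.5 mills → €881,000 × 2.95% × 100/365 = €7,120.4110
11 Apr – 31 Dec 2029: 265 days at 19 mills → €881,000 × 1.9% × 265/365 = €12,152.9726
Total = €19,273.3836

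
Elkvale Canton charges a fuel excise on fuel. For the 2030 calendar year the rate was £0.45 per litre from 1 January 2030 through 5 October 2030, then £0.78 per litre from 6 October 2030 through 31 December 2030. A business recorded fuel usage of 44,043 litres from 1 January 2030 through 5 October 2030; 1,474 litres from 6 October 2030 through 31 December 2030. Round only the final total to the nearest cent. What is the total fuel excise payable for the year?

£20,969.07

1 January – 5 October 2030: 44,043 litres at £0.45/litre → £19,819.35
6 October – 31 December 2030: 1,474 litres at £0.78/litre → £1,149.72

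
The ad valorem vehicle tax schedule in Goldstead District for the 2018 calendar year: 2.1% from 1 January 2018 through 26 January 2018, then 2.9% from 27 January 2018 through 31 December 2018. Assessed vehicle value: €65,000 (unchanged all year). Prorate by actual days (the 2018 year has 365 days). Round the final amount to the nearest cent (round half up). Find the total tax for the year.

1 January – 26 January 2018: 26 days at 2.1% → €65,000 × 2.1% × 26/365 = €97.2329
27 January – 31 December 2018: 339 days at 2.9% → €65,000 × 2.9% × 339/365 = €1,750.7260
Total = €1,847.9589

€1,847.96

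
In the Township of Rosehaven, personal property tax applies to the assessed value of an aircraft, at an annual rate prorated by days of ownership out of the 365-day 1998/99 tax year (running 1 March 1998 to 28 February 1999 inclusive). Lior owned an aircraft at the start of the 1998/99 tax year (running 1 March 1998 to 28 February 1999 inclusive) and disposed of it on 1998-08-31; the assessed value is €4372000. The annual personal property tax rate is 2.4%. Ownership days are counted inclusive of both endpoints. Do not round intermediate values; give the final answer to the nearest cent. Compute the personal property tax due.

€52895.21

Days held (1998-03-01 to 1998-08-31): 184 out of 365
Tax = €4372000 × 2.4% × 184/365 = €52895.2110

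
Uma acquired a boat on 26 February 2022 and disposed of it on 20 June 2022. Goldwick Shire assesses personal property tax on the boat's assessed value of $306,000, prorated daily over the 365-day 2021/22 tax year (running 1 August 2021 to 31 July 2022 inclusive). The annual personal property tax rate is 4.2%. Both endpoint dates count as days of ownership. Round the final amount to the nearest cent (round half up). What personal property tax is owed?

Days held (26 February – 20 June 2022): 115 out of 365
Tax = $306,000 × 4.2% × 115/365 = $4,049.2603

$4,049.26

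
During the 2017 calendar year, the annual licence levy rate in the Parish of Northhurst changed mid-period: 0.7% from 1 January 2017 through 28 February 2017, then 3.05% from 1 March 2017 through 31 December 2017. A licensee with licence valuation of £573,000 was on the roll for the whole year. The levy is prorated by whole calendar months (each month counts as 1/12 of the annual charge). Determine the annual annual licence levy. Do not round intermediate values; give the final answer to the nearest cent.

£15,232.25

1 January – 28 February 2017: 2 months at 0.7% → £573,000 × 0.7% × 2/12 = £668.5000
1 March – 31 December 2017: 10 months at 3.05% → £573,000 × 3.05% × 10/12 = £14,563.7500
Total = £15,232.2500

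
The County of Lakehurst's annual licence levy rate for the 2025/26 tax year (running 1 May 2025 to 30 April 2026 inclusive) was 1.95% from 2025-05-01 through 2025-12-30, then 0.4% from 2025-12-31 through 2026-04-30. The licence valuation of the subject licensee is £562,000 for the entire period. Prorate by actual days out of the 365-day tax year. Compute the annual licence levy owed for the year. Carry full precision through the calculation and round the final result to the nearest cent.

£8,071.24

2025-05-01 to 2025-12-30: 244 days at 1.95% → £562,000 × 1.95% × 244/365 = £7,326.0164
2025-12-31 to 2026-04-30: 121 days at 0.4% → £562,000 × 0.4% × 121/365 = £745.2274
Total = £8,071.2438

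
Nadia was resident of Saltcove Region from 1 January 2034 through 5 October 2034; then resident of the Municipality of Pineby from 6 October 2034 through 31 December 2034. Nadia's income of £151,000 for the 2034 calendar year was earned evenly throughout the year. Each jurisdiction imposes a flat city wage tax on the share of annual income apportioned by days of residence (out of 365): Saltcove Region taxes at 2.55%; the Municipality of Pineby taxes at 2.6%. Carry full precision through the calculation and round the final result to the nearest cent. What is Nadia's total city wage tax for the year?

Saltcove Region, 1 January – 5 October 2034: 278 days → £151,000 × 2.55% × 278/365 = £2,932.7096
The Municipality of Pineby, 6 October – 31 December 2034: 87 days → £151,000 × 2.6% × 87/365 = £935.7863
Total = £3,868.4959

£3,868.50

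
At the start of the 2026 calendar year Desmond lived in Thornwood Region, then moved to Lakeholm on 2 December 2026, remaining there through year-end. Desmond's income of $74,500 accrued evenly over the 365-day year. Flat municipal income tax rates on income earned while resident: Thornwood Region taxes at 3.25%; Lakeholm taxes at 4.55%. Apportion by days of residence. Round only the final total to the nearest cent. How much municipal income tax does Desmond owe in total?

$2,500.85

Thornwood Region, 1 January – 1 December 2026: 335 days → $74,500 × 3.25% × 335/365 = $2,222.2432
Lakeholm, 2 December – 31 December 2026: 30 days → $74,500 × 4.55% × 30/365 = $278.6096
Total = $2,500.8527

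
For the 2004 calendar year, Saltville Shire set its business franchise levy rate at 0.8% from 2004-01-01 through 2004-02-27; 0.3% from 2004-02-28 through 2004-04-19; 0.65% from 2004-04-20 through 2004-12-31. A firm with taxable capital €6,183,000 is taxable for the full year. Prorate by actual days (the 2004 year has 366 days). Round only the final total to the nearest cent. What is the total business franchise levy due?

2004-01-01 to 2004-02-27: 58 days at 0.8% → €6,183,000 × 0.8% × 58/366 = €7,838.5574
2004-02-28 to 2004-04-19: 52 days at 0.3% → €6,183,000 × 0.3% × 52/366 = €2,635.3770
2004-04-20 to 2004-12-31: 256 days at 0.65% → €6,183,000 × 0.65% × 256/366 = €28,110.6885
Total = €38,584.6230

€38,584.62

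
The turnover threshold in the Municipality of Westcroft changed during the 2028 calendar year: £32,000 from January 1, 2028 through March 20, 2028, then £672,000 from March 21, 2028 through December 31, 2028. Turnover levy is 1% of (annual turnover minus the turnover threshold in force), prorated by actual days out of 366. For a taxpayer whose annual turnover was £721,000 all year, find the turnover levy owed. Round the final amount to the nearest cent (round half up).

£1,888.91

January 1 – March 20, 2028: 80 days, exemption £32,000 → (£721,000 − £32,000) × 1% × 80/366 = £1,506.0109
March 21 – December 31, 2028: 286 days, exemption £672,000 → (£721,000 − £672,000) × 1% × 286/366 = £382.8962
Total = £1,888.9071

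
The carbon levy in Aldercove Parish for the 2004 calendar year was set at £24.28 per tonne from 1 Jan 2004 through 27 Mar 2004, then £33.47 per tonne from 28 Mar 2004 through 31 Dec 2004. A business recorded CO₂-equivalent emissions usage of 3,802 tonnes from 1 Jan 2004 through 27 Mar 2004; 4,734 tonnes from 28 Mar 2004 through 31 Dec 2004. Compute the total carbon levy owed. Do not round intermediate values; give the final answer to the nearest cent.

£250,759.54

1 Jan – 27 Mar 2004: 3,802 tonnes at £24.28/tonne → £92,312.56
28 Mar – 31 Dec 2004: 4,734 tonnes at £33.47/tonne → £158,446.98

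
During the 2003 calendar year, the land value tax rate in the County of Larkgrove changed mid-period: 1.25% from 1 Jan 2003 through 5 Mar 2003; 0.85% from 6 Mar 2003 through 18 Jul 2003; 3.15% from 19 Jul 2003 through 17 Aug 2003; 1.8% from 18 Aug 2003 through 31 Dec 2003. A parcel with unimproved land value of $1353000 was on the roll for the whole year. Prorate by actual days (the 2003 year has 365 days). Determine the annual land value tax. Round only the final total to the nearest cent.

$19796.43

1 Jan – 5 Mar 2003: 64 days at 1.25% → $1353000 × 1.25% × 64/365 = $2965.4795
6 Mar – 18 Jul 2003: 135 days at 0.85% → $1353000 × 0.85% × 135/365 = $4253.6096
19 Jul – 17 Aug 2003: 30 days at 3.15% → $1353000 × 3.15% × 30/365 = $3502.9726
18 Aug – 31 Dec 2003: 136 days at 1.8% → $1353000 × 1.8% × 136/365 = $9074.3671
Total = $19796.4288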